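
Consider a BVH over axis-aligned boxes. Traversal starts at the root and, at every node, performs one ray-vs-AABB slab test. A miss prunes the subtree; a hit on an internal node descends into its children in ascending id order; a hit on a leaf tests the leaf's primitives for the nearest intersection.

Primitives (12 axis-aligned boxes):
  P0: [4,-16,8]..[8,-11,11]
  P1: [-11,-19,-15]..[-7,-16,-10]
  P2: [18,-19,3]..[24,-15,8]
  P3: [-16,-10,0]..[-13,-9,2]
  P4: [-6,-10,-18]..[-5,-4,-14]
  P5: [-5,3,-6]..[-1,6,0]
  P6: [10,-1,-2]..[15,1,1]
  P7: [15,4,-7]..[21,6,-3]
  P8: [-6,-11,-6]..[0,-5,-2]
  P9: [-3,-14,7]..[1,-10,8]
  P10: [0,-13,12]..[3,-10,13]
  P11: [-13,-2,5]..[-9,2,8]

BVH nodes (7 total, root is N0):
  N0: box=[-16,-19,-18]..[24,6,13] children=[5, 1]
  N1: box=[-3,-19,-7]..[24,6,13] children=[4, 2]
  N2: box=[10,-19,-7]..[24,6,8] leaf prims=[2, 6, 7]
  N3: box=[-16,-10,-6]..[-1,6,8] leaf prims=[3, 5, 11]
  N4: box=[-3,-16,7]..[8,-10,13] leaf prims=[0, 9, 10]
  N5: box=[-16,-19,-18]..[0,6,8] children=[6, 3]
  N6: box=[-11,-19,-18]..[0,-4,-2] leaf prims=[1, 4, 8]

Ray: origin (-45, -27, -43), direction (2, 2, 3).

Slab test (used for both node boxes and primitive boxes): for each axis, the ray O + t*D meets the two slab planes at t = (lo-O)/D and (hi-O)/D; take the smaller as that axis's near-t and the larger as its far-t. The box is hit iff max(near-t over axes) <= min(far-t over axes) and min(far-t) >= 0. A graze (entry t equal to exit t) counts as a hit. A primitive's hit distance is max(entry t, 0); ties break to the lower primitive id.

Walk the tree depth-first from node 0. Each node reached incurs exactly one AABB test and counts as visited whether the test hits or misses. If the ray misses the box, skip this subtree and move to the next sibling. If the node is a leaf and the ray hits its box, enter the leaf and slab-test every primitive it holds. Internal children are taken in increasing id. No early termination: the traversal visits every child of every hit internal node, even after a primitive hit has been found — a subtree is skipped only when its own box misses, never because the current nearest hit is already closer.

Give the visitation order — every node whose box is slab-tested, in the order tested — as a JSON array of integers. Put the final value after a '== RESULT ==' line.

Traverse from the root:
N0 x:[29/2,69/2] y:[4,33/2] z:[25/3,56/3] -> hit [29/2,33/2], descend [1, 5]
  N1 x:[21,69/2] y:[4,33/2] z:[12,56/3] -> miss, prune
  N5 x:[29/2,45/2] y:[4,33/2] z:[25/3,17] -> hit [29/2,33/2], descend [3, 6]
    N3 x:[29/2,22] y:[17/2,33/2] z:[37/3,17] -> hit [29/2,33/2] leaf, test {P3(miss), P5(miss), P11(miss)}
    N6 x:[17,45/2] y:[4,23/2] z:[25/3,41/3] -> miss, prune

Summary -> nodes [0, 1, 5, 3, 6]; box-tests=5; leaf-entries=1; first=miss

== RESULT ==
[0, 1, 5, 3, 6]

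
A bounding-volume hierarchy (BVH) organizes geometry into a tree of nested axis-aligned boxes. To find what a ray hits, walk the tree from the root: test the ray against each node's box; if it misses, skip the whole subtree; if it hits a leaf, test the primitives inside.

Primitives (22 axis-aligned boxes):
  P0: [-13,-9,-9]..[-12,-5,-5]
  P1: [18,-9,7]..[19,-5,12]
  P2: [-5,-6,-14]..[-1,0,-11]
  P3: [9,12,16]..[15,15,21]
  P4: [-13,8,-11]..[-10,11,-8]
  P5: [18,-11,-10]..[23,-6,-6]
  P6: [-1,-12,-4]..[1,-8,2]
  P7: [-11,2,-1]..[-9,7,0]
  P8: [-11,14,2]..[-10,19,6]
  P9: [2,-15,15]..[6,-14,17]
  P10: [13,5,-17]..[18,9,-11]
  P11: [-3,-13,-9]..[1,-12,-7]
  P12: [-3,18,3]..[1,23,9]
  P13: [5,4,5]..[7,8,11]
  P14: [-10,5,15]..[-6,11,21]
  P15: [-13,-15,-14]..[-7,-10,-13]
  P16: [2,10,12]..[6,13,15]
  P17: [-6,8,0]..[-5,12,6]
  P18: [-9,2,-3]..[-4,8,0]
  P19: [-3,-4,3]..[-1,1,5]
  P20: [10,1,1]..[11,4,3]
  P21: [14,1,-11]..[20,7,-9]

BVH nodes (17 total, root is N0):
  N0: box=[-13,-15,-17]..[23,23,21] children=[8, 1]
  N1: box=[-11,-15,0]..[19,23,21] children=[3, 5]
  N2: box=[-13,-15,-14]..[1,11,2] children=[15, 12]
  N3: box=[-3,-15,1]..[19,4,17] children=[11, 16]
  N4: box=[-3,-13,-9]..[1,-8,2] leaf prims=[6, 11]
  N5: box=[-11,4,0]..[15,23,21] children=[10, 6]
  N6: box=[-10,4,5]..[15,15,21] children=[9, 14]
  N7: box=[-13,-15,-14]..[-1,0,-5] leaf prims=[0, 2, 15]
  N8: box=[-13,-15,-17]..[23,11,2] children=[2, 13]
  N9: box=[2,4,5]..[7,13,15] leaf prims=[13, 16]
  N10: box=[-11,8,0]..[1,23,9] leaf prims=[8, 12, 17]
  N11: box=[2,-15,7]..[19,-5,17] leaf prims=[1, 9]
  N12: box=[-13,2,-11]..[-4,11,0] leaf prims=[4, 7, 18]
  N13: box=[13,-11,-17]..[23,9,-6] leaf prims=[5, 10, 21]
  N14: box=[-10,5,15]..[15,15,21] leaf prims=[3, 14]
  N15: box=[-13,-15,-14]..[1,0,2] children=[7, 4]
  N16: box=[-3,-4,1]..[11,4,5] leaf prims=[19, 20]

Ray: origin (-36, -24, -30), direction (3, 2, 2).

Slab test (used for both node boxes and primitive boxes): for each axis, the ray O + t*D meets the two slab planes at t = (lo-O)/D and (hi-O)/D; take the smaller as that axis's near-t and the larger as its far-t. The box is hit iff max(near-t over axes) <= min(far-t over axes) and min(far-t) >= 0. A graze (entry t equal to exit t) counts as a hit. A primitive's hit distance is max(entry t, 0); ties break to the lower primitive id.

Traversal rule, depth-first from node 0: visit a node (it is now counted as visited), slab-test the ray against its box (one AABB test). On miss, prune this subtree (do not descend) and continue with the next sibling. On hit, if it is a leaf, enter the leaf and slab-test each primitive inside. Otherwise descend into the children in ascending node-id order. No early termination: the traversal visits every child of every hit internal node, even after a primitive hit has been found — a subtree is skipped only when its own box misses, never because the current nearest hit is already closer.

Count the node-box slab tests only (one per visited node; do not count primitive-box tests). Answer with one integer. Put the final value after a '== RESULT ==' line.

Traverse from the root:
N0 x:[23/3,59/3] y:[9/2,47/2] z:[13/2,51/2] -> hit [23/3,59/3], descend [1, 8]
  N1 x:[25/3,55/3] y:[9/2,47/2] z:[15,51/2] -> hit [15,55/3], descend [3, 5]
    N3 x:[11,55/3] y:[9/2,14] z:[31/2,47/2] -> miss, prune
    N5 x:[25/3,17] y:[14,47/2] z:[15,51/2] -> hit [15,17], descend [6, 10]
      N6 x:[26/3,17] y:[14,39/2] z:[35/2,51/2] -> miss, prune
      N10 x:[25/3,37/3] y:[16,47/2] z:[15,39/2] -> miss, prune
  N8 x:[23/3,59/3] y:[9/2,35/2] z:[13/2,16] -> hit [23/3,16], descend [2, 13]
    N2 x:[23/3,37/3] y:[9/2,35/2] z:[8,16] -> hit [8,37/3], descend [12, 15]
      N12 x:[23/3,32/3] y:[13,35/2] z:[19/2,15] -> miss, prune
      N15 x:[23/3,37/3] y:[9/2,12] z:[8,16] -> hit [8,12], descend [4, 7]
        N4 x:[11,37/3] y:[11/2,8] z:[21/2,16] -> miss, prune
        N7 x:[23/3,35/3] y:[9/2,12] z:[8,25/2] -> hit [8,35/3] leaf, test {P0(miss), P2(miss), P15(miss)}
    N13 x:[49/3,59/3] y:[13/2,33/2] z:[13/2,12] -> miss, prune

Visited [0, 1, 3, 5, 6, 10, 8, 2, 12, 15, 4, 7, 13]. Tests: 13 box, 1 leaf. Nearest: miss.

== RESULT ==
13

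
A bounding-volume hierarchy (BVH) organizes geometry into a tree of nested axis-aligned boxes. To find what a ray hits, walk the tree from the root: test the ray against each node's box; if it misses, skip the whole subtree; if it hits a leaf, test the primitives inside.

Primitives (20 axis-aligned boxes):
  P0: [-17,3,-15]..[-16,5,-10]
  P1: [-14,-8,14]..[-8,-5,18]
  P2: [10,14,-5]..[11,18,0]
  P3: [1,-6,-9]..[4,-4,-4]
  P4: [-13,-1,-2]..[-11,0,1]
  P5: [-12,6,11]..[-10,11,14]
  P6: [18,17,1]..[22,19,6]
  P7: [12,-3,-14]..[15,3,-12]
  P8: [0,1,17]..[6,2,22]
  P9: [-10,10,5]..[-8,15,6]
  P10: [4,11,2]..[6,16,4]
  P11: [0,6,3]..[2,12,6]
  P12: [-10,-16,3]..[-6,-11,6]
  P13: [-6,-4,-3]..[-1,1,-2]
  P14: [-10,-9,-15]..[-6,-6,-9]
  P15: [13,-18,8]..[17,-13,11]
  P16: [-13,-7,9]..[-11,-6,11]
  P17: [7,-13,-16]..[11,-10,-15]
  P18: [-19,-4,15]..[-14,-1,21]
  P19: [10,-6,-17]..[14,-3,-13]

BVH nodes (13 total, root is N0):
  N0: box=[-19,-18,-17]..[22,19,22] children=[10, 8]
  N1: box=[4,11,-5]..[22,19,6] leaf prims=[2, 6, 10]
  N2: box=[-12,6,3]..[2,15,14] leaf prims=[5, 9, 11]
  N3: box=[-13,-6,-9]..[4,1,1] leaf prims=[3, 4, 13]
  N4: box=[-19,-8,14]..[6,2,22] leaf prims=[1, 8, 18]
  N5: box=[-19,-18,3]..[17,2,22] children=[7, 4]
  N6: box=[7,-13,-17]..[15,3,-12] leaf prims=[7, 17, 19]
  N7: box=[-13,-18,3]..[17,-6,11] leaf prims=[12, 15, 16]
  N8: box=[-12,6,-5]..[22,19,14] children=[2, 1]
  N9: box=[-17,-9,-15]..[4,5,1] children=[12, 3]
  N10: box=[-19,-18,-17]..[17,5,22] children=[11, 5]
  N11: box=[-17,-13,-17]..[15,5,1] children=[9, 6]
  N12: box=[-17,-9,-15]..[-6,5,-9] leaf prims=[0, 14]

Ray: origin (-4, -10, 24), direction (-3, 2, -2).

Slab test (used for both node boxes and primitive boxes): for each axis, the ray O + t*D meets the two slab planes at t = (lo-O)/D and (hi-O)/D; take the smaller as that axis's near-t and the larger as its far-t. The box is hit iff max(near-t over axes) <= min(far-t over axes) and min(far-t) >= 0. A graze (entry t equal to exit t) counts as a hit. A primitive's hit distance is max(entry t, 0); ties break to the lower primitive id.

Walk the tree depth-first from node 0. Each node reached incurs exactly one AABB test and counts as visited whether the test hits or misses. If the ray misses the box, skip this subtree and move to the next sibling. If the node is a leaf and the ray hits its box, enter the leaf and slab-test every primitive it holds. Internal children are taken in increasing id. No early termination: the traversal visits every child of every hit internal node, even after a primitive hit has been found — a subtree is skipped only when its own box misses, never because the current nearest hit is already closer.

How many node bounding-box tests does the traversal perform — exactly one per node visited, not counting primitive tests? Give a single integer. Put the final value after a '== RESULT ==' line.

Traverse from the root:
N0 x:[-26/3,5] y:[-4,29/2] z:[1,41/2] -> hit [1,5], descend [8, 10]
  N8 x:[-26/3,8/3] y:[8,29/2] z:[5,29/2] -> miss, prune
  N10 x:[-7,5] y:[-4,15/2] z:[1,41/2] -> hit [1,5], descend [5, 11]
    N5 x:[-7,5] y:[-4,6] z:[1,21/2] -> hit [1,5], descend [4, 7]
      N4 x:[-10/3,5] y:[1,6] z:[1,5] -> hit [1,5] leaf, test {P1(miss), P8(miss), P18@t=10/3}
      N7 x:[-7,3] y:[-4,2] z:[13/2,21/2] -> miss, prune
    N11 x:[-19/3,13/3] y:[-3/2,15/2] z:[23/2,41/2] -> miss, prune

Summary -> nodes [0, 8, 10, 5, 4, 7, 11]; box-tests=7; leaf-entries=1; first=P18

== RESULT ==
7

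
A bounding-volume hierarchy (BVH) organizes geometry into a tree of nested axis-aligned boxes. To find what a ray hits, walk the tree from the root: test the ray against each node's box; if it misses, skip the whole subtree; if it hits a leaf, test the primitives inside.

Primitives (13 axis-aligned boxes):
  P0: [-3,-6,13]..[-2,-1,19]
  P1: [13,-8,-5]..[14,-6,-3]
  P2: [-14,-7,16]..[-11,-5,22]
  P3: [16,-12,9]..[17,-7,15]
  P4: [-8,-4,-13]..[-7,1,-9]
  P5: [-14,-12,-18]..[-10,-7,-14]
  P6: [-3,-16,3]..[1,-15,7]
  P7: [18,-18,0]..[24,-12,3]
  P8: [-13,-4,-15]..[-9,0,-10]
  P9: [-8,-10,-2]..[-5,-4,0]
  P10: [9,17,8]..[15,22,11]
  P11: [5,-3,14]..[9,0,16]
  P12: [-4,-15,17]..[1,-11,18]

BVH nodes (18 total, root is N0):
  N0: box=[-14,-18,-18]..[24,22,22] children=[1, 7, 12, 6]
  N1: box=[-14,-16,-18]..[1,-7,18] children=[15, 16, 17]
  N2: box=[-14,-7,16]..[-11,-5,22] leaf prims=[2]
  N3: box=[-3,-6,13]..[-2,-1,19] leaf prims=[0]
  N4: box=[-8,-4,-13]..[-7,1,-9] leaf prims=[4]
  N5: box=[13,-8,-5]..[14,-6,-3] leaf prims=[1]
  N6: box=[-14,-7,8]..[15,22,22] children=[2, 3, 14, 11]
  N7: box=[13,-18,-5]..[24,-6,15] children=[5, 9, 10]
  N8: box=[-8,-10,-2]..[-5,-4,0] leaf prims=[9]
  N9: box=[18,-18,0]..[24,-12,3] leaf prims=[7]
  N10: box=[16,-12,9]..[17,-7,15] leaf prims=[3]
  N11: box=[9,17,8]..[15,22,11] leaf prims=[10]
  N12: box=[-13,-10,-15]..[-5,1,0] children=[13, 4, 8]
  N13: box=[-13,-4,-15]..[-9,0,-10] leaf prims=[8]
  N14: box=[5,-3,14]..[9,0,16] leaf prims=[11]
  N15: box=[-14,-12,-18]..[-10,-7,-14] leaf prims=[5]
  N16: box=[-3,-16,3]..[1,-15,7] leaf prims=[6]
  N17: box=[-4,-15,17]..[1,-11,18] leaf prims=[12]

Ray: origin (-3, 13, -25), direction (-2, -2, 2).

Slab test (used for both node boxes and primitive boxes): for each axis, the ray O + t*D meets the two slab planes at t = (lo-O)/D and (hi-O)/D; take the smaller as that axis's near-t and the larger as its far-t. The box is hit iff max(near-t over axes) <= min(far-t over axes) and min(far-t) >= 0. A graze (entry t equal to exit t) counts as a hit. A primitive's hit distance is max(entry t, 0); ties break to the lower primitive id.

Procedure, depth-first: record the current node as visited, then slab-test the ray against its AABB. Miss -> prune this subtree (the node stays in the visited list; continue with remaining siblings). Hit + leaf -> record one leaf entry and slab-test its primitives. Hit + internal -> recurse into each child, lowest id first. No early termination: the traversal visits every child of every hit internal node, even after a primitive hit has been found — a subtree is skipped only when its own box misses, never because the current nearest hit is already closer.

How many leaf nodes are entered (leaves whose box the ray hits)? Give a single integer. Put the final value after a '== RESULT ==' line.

Traverse from the root:
N0 x:[-27/2,11/2] y:[-9/2,31/2] z:[7/2,47/2] -> hit [7/2,11/2], descend [1, 6, 7, 12]
  N1 x:[-2,11/2] y:[10,29/2] z:[7/2,43/2] -> miss, prune
  N6 x:[-9,11/2] y:[-9/2,10] z:[33/2,47/2] -> miss, prune
  N7 x:[-27/2,-8] y:[19/2,31/2] z:[10,20] -> miss, prune
  N12 x:[1,5] y:[6,23/2] z:[5,25/2] -> miss, prune

Summary -> nodes [0, 1, 6, 7, 12]; box-tests=5; leaf-entries=0; first=miss

== RESULT ==
0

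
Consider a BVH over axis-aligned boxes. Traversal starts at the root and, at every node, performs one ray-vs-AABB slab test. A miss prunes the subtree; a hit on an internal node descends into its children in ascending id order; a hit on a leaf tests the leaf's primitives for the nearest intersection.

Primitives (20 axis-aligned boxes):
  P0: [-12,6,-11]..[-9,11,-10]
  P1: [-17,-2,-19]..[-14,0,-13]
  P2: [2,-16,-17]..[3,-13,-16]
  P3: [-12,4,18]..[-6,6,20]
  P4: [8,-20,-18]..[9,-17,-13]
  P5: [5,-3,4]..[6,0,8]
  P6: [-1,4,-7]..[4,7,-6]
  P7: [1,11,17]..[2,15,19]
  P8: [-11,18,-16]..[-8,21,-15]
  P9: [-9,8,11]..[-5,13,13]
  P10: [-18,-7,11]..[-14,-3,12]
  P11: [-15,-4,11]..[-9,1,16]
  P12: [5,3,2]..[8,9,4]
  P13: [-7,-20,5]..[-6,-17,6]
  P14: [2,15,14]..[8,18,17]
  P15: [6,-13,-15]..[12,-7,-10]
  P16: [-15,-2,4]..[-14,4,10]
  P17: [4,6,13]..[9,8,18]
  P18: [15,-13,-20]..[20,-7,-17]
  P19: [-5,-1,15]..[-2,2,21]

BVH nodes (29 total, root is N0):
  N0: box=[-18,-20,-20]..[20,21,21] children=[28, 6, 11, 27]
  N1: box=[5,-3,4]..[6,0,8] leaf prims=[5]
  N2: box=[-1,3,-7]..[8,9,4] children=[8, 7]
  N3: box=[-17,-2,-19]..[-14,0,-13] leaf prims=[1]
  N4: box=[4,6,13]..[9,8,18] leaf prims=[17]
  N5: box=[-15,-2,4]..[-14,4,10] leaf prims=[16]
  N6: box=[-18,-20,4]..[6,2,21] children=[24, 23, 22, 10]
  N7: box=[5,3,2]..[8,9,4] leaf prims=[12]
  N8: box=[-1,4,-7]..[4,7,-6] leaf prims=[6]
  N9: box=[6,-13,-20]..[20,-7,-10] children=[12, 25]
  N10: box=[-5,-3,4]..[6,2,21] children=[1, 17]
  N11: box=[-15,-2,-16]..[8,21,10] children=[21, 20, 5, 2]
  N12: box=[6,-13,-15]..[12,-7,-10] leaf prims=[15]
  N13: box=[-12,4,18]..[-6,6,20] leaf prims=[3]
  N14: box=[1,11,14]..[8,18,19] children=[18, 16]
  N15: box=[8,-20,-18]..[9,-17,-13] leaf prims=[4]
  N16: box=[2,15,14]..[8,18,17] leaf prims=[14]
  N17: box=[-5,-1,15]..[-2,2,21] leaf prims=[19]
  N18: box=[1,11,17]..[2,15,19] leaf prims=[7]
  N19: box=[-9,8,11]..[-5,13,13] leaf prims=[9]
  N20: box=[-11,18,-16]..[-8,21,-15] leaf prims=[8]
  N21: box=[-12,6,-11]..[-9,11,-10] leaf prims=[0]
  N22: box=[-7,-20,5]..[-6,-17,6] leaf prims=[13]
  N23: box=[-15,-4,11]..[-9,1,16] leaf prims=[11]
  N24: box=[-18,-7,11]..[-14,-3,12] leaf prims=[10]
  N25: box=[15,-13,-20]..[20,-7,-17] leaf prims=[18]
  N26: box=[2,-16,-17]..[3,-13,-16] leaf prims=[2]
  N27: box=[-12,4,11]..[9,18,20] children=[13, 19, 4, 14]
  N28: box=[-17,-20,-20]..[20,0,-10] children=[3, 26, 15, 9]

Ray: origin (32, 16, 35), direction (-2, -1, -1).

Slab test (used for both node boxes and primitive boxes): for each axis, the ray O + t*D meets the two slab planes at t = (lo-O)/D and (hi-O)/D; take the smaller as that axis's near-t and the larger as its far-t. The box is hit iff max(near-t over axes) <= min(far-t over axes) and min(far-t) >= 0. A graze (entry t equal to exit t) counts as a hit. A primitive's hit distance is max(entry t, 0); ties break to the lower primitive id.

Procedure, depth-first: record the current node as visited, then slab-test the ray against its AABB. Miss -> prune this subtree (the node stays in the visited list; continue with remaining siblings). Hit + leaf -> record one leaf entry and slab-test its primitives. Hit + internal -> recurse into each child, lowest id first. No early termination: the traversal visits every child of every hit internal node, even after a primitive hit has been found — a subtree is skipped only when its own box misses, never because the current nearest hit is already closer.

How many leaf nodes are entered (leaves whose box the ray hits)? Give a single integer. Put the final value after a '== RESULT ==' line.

Traverse from the root:
N0 x:[6,25] y:[-5,36] z:[14,55] -> hit [14,25], descend [6, 11, 27, 28]
  N6 x:[13,25] y:[14,36] z:[14,31] -> hit [14,25], descend [10, 22, 23, 24]
    N10 x:[13,37/2] y:[14,19] z:[14,31] -> hit [14,37/2], descend [1, 17]
      N1 x:[13,27/2] y:[16,19] z:[27,31] -> miss, prune
      N17 x:[17,37/2] y:[14,17] z:[14,20] -> hit [17,17] leaf, test {P19@t=17}
    N22 x:[19,39/2] y:[33,36] z:[29,30] -> miss, prune
    N23 x:[41/2,47/2] y:[15,20] z:[19,24] -> miss, prune
    N24 x:[23,25] y:[19,23] z:[23,24] -> hit [23,23] leaf, test {P10@t=23}
  N11 x:[12,47/2] y:[-5,18] z:[25,51] -> miss, prune
  N27 x:[23/2,22] y:[-2,12] z:[15,24] -> miss, prune
  N28 x:[6,49/2] y:[16,36] z:[45,55] -> miss, prune

Summary -> nodes [0, 6, 10, 1, 17, 22, 23, 24, 11, 27, 28]; box-tests=11; leaf-entries=2; first=P19

== RESULT ==
2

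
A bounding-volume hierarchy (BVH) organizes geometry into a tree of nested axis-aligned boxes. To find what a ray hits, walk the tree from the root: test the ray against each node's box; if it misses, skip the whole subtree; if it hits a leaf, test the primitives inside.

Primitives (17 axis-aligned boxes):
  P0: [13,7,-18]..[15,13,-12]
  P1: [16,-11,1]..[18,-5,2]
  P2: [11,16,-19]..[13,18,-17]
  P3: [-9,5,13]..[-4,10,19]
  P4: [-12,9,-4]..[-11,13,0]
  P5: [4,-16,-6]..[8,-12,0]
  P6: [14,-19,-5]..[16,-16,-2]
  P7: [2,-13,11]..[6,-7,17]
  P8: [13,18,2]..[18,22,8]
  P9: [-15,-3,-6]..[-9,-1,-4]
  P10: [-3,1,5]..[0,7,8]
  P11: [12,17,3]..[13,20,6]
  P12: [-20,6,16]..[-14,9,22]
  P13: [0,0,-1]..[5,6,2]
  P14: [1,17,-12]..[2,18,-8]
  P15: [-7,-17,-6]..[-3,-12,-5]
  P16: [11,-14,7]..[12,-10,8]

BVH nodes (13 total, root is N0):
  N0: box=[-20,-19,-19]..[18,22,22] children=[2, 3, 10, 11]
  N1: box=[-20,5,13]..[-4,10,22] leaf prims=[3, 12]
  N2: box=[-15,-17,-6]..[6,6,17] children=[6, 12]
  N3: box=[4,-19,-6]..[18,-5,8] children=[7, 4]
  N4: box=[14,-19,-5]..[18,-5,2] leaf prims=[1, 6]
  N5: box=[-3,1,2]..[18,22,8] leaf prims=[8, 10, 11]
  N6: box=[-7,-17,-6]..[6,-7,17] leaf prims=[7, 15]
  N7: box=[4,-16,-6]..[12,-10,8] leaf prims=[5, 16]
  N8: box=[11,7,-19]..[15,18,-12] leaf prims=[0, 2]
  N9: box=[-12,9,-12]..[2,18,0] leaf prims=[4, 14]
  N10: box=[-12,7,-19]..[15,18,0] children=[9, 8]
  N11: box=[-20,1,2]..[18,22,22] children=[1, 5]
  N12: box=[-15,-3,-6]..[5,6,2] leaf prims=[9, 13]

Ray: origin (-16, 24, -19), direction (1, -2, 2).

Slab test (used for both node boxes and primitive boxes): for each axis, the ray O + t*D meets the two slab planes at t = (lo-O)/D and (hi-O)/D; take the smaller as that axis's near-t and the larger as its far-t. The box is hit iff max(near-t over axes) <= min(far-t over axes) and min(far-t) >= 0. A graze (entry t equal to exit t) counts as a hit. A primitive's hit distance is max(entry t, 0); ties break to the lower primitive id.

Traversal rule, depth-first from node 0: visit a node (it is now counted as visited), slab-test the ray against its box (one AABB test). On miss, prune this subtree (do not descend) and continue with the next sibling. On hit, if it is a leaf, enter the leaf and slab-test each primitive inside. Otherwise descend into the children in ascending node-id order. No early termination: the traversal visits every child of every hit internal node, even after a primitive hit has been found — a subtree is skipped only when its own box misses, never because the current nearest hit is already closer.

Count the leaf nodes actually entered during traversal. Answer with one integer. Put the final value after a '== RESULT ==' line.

Traverse from the root:
N0 x:[-4,34] y:[1,43/2] z:[0,41/2] -> hit [1,41/2], descend [2, 3, 10, 11]
  N2 x:[1,22] y:[9,41/2] z:[13/2,18] -> hit [9,18], descend [6, 12]
    N6 x:[9,22] y:[31/2,41/2] z:[13/2,18] -> hit [31/2,18] leaf, test {P7@t=18, P15(miss)}
    N12 x:[1,21] y:[9,27/2] z:[13/2,21/2] -> hit [9,21/2] leaf, test {P9(miss), P13(miss)}
  N3 x:[20,34] y:[29/2,43/2] z:[13/2,27/2] -> miss, prune
  N10 x:[4,31] y:[3,17/2] z:[0,19/2] -> hit [4,17/2], descend [8, 9]
    N8 x:[27,31] y:[3,17/2] z:[0,7/2] -> miss, prune
    N9 x:[4,18] y:[3,15/2] z:[7/2,19/2] -> hit [4,15/2] leaf, test {P4(miss), P14(miss)}
  N11 x:[-4,34] y:[1,23/2] z:[21/2,41/2] -> hit [21/2,23/2], descend [1, 5]
    N1 x:[-4,12] y:[7,19/2] z:[16,41/2] -> miss, prune
    N5 x:[13,34] y:[1,23/2] z:[21/2,27/2] -> miss, prune

Summary -> nodes [0, 2, 6, 12, 3, 10, 8, 9, 11, 1, 5]; box-tests=11; leaf-entries=3; first=P7

== RESULT ==
3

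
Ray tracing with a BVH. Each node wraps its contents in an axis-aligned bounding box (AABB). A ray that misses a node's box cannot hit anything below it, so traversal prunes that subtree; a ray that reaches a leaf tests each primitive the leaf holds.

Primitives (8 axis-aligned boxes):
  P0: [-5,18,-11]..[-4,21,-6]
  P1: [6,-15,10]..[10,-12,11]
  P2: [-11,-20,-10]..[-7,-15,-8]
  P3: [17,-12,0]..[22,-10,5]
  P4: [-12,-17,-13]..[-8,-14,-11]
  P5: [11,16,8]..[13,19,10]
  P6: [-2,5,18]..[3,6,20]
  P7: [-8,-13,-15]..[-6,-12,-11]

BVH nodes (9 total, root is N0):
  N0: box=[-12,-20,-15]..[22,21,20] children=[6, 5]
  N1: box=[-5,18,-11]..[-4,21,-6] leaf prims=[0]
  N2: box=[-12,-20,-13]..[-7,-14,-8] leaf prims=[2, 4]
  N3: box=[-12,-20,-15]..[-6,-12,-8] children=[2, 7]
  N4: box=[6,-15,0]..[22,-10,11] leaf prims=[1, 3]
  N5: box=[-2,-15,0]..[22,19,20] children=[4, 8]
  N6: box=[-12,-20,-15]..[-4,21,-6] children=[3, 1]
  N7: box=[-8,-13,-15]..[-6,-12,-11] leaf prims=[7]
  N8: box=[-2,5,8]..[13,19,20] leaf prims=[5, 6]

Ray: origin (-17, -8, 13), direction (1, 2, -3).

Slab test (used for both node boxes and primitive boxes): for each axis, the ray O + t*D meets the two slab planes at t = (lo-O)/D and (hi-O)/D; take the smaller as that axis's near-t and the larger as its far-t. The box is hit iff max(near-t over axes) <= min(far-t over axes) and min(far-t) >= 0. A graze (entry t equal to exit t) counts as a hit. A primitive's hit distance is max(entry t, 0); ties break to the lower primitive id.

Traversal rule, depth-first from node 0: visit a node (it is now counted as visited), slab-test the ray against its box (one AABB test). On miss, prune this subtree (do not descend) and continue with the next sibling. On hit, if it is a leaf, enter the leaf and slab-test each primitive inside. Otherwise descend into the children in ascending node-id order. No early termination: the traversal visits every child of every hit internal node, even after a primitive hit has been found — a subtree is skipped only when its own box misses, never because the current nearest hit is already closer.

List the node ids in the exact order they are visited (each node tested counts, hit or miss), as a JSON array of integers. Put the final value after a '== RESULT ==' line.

Walk:
N0 x:[5,39] y:[-6,29/2] z:[-7/3,28/3] -> hit [5,28/3], descend [5, 6]
  N5 x:[15,39] y:[-7/2,27/2] z:[-7/3,13/3] -> miss, prune
  N6 x:[5,13] y:[-6,29/2] z:[19/3,28/3] -> hit [19/3,28/3], descend [1, 3]
    N1 x:[12,13] y:[13,29/2] z:[19/3,8] -> miss, prune
    N3 x:[5,11] y:[-6,-2] z:[7,28/3] -> miss, prune

order=[0, 5, 6, 1, 3]  |boxes|=5  |leaves|=0  hit=miss

== RESULT ==
[0, 5, 6, 1, 3]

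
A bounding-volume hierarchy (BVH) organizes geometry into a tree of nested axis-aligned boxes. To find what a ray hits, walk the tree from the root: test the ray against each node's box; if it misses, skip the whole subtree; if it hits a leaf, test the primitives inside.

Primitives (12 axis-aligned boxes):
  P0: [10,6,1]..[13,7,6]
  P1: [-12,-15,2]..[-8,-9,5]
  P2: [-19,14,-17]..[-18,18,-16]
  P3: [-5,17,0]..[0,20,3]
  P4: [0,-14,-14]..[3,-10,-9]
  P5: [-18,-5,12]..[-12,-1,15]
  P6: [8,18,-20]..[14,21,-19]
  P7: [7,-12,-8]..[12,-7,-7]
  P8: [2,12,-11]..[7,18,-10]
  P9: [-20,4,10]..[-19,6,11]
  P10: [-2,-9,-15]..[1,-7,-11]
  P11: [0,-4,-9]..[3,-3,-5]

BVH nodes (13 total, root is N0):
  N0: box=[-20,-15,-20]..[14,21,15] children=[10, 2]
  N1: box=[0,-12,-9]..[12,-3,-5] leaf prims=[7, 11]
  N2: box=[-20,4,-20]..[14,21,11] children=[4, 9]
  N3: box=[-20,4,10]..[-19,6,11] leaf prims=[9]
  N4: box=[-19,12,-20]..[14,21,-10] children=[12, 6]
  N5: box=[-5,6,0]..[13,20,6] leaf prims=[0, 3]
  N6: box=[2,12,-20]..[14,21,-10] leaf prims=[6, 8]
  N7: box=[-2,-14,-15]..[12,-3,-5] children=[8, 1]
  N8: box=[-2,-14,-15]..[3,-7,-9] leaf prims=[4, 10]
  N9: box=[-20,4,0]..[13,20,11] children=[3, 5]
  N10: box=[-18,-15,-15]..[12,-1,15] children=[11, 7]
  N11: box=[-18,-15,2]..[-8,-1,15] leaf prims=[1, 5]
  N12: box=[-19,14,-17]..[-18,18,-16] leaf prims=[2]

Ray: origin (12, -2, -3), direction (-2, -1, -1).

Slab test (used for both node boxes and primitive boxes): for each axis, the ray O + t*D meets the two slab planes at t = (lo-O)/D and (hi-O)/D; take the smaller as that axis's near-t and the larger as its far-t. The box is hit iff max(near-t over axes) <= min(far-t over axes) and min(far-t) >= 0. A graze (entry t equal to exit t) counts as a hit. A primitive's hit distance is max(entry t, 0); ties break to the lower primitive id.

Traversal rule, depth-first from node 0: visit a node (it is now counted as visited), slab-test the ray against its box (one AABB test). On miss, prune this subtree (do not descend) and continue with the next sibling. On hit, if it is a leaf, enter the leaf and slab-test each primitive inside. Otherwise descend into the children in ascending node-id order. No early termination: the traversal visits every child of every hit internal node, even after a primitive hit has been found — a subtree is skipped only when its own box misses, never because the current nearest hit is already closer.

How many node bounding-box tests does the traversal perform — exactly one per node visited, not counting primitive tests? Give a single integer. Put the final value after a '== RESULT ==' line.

Traverse from the root:
N0 x:[-1,16] y:[-23,13] z:[-18,17] -> hit [-1,13], descend [2, 10]
  N2 x:[-1,16] y:[-23,-6] z:[-14,17] -> miss, prune
  N10 x:[0,15] y:[-1,13] z:[-18,12] -> hit [0,12], descend [7, 11]
    N7 x:[0,7] y:[1,12] z:[2,12] -> hit [2,7], descend [1, 8]
      N1 x:[0,6] y:[1,10] z:[2,6] -> hit [2,6] leaf, test {P7(miss), P11(miss)}
      N8 x:[9/2,7] y:[5,12] z:[6,12] -> hit [6,7] leaf, test {P4(miss), P10(miss)}
    N11 x:[10,15] y:[-1,13] z:[-18,-5] -> miss, prune

Summary -> nodes [0, 2, 10, 7, 1, 8, 11]; box-tests=7; leaf-entries=2; first=miss

== RESULT ==
7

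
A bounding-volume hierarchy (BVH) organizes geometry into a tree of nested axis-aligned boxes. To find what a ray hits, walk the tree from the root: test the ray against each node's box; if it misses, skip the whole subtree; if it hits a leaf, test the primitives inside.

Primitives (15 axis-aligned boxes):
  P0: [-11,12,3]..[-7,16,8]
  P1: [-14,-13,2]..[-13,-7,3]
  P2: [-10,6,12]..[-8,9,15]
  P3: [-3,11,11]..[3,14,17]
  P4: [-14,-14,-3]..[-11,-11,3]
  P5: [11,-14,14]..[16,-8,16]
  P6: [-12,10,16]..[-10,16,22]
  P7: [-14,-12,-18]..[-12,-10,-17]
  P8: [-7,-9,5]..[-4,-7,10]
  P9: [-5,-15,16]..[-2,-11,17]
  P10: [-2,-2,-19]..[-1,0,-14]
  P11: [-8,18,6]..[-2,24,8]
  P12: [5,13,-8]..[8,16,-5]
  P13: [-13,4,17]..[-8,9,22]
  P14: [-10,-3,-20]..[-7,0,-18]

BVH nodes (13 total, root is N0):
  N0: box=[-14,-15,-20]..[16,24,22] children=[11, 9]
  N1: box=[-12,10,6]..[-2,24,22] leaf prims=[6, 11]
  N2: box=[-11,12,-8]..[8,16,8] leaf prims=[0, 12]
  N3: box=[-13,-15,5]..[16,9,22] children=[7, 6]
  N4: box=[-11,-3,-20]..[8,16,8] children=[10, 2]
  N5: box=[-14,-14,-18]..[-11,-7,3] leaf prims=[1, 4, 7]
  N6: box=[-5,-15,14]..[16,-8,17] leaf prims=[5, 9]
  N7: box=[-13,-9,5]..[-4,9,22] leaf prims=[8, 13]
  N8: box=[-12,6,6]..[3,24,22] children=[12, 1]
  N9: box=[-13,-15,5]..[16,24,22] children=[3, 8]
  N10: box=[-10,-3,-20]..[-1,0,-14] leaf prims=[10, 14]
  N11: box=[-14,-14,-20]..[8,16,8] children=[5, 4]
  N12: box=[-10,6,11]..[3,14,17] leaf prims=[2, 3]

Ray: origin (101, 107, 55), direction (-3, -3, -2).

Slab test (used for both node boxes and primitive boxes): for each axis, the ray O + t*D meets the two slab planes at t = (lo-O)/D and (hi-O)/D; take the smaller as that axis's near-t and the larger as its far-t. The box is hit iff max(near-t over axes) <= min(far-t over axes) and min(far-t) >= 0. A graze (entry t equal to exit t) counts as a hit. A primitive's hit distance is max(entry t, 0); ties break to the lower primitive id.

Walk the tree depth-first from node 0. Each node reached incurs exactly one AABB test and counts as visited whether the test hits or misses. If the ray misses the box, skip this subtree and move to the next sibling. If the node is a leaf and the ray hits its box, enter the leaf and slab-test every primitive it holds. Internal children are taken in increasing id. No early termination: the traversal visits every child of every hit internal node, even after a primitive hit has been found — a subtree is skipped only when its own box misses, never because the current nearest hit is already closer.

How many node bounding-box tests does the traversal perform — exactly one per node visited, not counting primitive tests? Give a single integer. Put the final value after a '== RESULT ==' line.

Walk:
N0 x:[85/3,115/3] y:[83/3,122/3] z:[33/2,75/2] -> hit [85/3,75/2], descend [9, 11]
  N9 x:[85/3,38] y:[83/3,122/3] z:[33/2,25] -> miss, prune
  N11 x:[31,115/3] y:[91/3,121/3] z:[47/2,75/2] -> hit [31,75/2], descend [4, 5]
    N4 x:[31,112/3] y:[91/3,110/3] z:[47/2,75/2] -> hit [31,110/3], descend [2, 10]
      N2 x:[31,112/3] y:[91/3,95/3] z:[47/2,63/2] -> hit [31,63/2] leaf, test {P0(miss), P12@t=31}
      N10 x:[34,37] y:[107/3,110/3] z:[69/2,75/2] -> hit [107/3,110/3] leaf, test {P10(miss), P14@t=73/2}
    N5 x:[112/3,115/3] y:[38,121/3] z:[26,73/2] -> miss, prune

7 AABB tests over nodes [0, 9, 11, 4, 2, 10, 5]; 2 leaves entered; closest P12.

== RESULT ==
7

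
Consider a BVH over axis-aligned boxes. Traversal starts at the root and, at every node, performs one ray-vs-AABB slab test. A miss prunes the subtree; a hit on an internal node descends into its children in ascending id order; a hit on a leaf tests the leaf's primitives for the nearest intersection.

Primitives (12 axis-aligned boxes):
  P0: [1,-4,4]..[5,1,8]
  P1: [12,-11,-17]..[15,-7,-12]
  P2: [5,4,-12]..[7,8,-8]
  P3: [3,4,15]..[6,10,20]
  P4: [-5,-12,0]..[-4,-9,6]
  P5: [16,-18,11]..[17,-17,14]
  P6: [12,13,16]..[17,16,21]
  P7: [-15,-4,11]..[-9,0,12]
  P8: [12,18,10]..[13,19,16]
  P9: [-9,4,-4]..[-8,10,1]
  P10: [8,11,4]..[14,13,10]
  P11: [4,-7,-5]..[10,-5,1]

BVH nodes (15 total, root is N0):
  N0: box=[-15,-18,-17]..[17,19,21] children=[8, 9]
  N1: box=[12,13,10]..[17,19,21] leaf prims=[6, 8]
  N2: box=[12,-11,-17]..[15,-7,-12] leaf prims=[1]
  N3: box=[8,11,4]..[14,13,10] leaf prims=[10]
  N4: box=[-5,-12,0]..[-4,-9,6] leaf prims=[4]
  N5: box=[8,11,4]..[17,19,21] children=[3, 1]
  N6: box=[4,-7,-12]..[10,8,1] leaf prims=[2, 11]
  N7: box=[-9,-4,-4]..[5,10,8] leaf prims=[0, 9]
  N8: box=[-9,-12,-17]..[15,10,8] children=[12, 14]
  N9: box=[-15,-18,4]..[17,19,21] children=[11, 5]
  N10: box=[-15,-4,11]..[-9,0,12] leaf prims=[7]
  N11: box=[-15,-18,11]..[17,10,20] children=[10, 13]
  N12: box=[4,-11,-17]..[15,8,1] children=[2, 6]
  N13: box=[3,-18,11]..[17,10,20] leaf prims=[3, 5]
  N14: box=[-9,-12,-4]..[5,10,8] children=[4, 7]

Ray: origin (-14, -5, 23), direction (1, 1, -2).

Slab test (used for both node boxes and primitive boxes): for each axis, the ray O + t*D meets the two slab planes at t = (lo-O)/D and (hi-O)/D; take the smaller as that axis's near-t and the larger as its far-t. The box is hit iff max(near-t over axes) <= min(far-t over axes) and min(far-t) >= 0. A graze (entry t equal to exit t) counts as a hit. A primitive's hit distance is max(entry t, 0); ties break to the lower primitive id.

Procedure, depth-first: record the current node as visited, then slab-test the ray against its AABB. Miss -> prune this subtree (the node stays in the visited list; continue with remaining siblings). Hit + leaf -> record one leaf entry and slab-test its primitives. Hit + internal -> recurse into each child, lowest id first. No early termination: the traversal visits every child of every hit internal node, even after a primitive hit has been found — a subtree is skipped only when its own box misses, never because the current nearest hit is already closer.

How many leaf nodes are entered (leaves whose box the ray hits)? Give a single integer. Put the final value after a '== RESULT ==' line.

Walk:
N0 x:[-1,31] y:[-13,24] z:[1,20] -> hit [1,20], descend [8, 9]
  N8 x:[5,29] y:[-7,15] z:[15/2,20] -> hit [15/2,15], descend [12, 14]
    N12 x:[18,29] y:[-6,13] z:[11,20] -> miss, prune
    N14 x:[5,19] y:[-7,15] z:[15/2,27/2] -> hit [15/2,27/2], descend [4, 7]
      N4 x:[9,10] y:[-7,-4] z:[17/2,23/2] -> miss, prune
      N7 x:[5,19] y:[1,15] z:[15/2,27/2] -> hit [15/2,27/2] leaf, test {P0(miss), P9(miss)}
  N9 x:[-1,31] y:[-13,24] z:[1,19/2] -> hit [1,19/2], descend [5, 11]
    N5 x:[22,31] y:[16,24] z:[1,19/2] -> miss, prune
    N11 x:[-1,31] y:[-13,15] z:[3/2,6] -> hit [3/2,6], descend [10, 13]
      N10 x:[-1,5] y:[1,5] z:[11/2,6] -> miss, prune
      N13 x:[17,31] y:[-13,15] z:[3/2,6] -> miss, prune

Visited [0, 8, 12, 14, 4, 7, 9, 5, 11, 10, 13]. Tests: 11 box, 1 leaf. Nearest: miss.

== RESULT ==
1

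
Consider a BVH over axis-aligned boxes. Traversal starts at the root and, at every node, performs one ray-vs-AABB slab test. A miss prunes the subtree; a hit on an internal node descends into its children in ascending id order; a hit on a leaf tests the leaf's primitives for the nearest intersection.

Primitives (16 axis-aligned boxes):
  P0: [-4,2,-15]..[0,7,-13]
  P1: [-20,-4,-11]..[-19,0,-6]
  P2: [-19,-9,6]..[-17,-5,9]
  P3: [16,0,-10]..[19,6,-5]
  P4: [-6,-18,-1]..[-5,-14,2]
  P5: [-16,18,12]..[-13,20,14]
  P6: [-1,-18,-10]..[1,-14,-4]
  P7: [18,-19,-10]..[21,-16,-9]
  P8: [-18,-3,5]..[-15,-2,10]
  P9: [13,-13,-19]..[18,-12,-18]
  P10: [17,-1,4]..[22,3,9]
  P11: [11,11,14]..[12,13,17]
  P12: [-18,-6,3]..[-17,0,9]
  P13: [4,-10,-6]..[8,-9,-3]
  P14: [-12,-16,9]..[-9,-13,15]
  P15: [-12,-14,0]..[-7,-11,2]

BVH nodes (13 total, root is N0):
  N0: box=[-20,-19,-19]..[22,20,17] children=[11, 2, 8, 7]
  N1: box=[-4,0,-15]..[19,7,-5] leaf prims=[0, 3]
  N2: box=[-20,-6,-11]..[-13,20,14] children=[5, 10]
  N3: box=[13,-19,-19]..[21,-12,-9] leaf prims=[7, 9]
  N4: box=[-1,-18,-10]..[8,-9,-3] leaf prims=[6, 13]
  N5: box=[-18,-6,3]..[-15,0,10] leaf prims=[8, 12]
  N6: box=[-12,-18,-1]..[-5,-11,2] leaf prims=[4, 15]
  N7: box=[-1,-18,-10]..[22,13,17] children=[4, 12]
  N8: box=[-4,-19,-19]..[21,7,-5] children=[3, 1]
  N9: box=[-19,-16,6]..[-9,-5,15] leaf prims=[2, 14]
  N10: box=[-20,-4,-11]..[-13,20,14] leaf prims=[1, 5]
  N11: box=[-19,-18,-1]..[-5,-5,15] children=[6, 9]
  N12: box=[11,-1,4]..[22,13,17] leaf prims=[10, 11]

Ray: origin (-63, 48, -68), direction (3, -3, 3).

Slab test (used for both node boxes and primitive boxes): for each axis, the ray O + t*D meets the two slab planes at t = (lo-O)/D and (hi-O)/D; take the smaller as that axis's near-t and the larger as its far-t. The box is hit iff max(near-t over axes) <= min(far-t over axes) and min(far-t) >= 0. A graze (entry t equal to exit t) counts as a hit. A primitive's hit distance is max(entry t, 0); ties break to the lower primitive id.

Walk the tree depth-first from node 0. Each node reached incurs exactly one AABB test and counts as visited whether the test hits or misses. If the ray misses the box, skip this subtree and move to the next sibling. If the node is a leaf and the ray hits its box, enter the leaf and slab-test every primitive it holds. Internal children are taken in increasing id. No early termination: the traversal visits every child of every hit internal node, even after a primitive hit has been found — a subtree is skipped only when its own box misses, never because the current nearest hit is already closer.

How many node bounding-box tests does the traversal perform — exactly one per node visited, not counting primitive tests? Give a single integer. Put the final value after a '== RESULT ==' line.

Trace the traversal:
N0 x:[43/3,85/3] y:[28/3,67/3] z:[49/3,85/3] -> hit [49/3,67/3], descend [2, 7, 8, 11]
  N2 x:[43/3,50/3] y:[28/3,18] z:[19,82/3] -> miss, prune
  N7 x:[62/3,85/3] y:[35/3,22] z:[58/3,85/3] -> hit [62/3,22], descend [4, 12]
    N4 x:[62/3,71/3] y:[19,22] z:[58/3,65/3] -> hit [62/3,65/3] leaf, test {P6@t=62/3, P13(miss)}
    N12 x:[74/3,85/3] y:[35/3,49/3] z:[24,85/3] -> miss, prune
  N8 x:[59/3,28] y:[41/3,67/3] z:[49/3,21] -> hit [59/3,21], descend [1, 3]
    N1 x:[59/3,82/3] y:[41/3,16] z:[53/3,21] -> miss, prune
    N3 x:[76/3,28] y:[20,67/3] z:[49/3,59/3] -> miss, prune
  N11 x:[44/3,58/3] y:[53/3,22] z:[67/3,83/3] -> miss, prune

Visited [0, 2, 7, 4, 12, 8, 1, 3, 11]. Tests: 9 box, 1 leaf. Nearest: P6.

== RESULT ==
9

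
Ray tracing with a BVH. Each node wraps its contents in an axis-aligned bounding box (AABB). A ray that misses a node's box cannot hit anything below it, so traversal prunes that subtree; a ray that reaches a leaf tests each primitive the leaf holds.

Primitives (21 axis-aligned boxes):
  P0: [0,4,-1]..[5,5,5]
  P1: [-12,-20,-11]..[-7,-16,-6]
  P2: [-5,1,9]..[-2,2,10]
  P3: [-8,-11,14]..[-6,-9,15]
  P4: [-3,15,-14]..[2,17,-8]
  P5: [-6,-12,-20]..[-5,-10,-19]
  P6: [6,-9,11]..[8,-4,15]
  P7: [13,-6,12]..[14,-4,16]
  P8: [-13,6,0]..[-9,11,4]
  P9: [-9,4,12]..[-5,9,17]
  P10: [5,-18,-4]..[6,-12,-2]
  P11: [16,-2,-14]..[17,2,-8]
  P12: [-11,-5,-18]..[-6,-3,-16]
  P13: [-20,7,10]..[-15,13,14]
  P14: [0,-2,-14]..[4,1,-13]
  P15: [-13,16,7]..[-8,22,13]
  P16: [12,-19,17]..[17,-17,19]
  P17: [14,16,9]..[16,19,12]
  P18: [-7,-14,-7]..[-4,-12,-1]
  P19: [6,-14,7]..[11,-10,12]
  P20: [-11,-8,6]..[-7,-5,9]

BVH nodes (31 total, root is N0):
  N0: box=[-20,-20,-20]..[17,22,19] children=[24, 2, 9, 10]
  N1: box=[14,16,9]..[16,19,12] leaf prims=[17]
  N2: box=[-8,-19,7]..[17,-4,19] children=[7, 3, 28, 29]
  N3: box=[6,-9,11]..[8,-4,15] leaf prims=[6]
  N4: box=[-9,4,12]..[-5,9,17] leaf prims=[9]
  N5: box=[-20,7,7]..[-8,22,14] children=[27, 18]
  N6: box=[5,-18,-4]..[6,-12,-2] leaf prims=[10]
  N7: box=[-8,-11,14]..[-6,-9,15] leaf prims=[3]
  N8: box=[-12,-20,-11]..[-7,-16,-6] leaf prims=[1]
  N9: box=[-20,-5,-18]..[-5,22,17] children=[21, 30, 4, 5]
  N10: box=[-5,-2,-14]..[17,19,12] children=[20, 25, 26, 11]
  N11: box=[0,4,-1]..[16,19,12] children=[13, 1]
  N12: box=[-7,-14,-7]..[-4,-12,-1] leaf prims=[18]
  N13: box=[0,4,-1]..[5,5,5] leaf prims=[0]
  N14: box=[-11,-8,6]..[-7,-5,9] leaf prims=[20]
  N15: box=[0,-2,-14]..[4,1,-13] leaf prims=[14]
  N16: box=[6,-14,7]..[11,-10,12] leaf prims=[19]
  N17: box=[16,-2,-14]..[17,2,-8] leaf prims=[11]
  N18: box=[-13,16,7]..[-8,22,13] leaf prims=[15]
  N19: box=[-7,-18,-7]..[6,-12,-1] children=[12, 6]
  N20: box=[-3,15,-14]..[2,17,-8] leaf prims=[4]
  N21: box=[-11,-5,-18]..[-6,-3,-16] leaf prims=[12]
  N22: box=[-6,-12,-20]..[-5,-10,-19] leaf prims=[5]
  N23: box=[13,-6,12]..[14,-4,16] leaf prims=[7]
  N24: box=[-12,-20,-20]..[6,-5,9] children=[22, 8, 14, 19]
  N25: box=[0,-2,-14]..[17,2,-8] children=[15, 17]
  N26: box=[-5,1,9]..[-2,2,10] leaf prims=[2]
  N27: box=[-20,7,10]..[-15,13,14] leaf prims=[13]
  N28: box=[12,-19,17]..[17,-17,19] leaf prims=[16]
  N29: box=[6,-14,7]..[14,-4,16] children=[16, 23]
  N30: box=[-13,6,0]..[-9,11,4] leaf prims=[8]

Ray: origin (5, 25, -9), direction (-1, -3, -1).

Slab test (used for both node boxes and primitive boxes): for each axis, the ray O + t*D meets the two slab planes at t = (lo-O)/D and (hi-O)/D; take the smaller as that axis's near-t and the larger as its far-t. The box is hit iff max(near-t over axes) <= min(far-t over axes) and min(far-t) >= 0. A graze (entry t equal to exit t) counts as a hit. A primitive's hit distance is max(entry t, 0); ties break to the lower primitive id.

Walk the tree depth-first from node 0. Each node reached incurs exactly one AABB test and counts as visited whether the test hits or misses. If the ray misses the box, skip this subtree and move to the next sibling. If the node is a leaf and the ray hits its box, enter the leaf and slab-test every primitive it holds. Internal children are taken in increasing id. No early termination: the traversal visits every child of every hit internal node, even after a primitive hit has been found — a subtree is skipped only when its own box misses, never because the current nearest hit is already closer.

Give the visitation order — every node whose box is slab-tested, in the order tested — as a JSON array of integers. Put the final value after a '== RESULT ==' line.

Traverse from the root:
N0 x:[-12,25] y:[1,15] z:[-28,11] -> hit [1,11], descend [2, 9, 10, 24]
  N2 x:[-12,13] y:[29/3,44/3] z:[-28,-16] -> miss, prune
  N9 x:[10,25] y:[1,10] z:[-26,9] -> miss, prune
  N10 x:[-12,10] y:[2,9] z:[-21,5] -> hit [2,5], descend [11, 20, 25, 26]
    N11 x:[-11,5] y:[2,7] z:[-21,-8] -> miss, prune
    N20 x:[3,8] y:[8/3,10/3] z:[-1,5] -> hit [3,10/3] leaf, test {P4@t=3}
    N25 x:[-12,5] y:[23/3,9] z:[-1,5] -> miss, prune
    N26 x:[7,10] y:[23/3,8] z:[-19,-18] -> miss, prune
  N24 x:[-1,17] y:[10,15] z:[-18,11] -> hit [10,11], descend [8, 14, 19, 22]
    N8 x:[12,17] y:[41/3,15] z:[-3,2] -> miss, prune
    N14 x:[12,16] y:[10,11] z:[-18,-15] -> miss, prune
    N19 x:[-1,12] y:[37/3,43/3] z:[-8,-2] -> miss, prune
    N22 x:[10,11] y:[35/3,37/3] z:[10,11] -> miss, prune

13 AABB tests over nodes [0, 2, 9, 10, 11, 20, 25, 26, 24, 8, 14, 19, 22]; 1 leaf entered; closest P4.

== RESULT ==
[0, 2, 9, 10, 11, 20, 25, 26, 24, 8, 14, 19, 22]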